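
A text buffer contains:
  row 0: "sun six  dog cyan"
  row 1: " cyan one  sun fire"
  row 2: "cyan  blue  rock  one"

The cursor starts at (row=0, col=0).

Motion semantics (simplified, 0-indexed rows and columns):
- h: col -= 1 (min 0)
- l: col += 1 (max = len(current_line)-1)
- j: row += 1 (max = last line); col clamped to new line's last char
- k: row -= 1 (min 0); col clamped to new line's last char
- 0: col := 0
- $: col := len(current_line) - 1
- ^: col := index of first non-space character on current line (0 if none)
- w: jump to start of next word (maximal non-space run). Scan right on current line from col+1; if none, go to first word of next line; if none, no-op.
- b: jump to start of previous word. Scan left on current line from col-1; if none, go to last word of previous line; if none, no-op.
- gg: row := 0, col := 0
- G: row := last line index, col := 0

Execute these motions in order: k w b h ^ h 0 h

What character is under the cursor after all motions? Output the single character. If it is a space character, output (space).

After 1 (k): row=0 col=0 char='s'
After 2 (w): row=0 col=4 char='s'
After 3 (b): row=0 col=0 char='s'
After 4 (h): row=0 col=0 char='s'
After 5 (^): row=0 col=0 char='s'
After 6 (h): row=0 col=0 char='s'
After 7 (0): row=0 col=0 char='s'
After 8 (h): row=0 col=0 char='s'

Answer: s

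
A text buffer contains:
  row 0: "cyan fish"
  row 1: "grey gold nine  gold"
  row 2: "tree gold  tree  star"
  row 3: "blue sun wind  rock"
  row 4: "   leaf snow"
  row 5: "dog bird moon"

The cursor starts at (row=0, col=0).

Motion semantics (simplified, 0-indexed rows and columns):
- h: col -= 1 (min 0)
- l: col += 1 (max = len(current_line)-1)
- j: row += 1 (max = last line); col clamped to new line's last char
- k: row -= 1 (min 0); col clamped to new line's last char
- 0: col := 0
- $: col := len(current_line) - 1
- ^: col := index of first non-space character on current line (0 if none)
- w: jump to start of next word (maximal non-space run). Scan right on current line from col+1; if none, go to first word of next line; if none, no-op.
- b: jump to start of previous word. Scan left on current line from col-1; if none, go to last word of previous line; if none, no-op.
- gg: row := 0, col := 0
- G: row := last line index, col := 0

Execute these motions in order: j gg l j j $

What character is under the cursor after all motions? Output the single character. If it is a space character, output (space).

Answer: r

Derivation:
After 1 (j): row=1 col=0 char='g'
After 2 (gg): row=0 col=0 char='c'
After 3 (l): row=0 col=1 char='y'
After 4 (j): row=1 col=1 char='r'
After 5 (j): row=2 col=1 char='r'
After 6 ($): row=2 col=20 char='r'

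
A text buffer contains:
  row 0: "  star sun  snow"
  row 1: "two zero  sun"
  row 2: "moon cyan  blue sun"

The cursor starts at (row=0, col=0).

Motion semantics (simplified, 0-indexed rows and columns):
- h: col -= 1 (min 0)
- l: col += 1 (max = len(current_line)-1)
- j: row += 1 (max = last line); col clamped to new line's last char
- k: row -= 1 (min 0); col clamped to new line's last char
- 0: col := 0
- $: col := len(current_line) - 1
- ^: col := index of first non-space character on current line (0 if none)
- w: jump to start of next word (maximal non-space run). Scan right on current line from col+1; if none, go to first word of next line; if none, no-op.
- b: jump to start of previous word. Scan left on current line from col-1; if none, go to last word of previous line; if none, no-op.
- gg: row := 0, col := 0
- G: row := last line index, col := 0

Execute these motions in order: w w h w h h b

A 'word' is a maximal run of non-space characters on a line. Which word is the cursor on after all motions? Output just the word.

Answer: star

Derivation:
After 1 (w): row=0 col=2 char='s'
After 2 (w): row=0 col=7 char='s'
After 3 (h): row=0 col=6 char='_'
After 4 (w): row=0 col=7 char='s'
After 5 (h): row=0 col=6 char='_'
After 6 (h): row=0 col=5 char='r'
After 7 (b): row=0 col=2 char='s'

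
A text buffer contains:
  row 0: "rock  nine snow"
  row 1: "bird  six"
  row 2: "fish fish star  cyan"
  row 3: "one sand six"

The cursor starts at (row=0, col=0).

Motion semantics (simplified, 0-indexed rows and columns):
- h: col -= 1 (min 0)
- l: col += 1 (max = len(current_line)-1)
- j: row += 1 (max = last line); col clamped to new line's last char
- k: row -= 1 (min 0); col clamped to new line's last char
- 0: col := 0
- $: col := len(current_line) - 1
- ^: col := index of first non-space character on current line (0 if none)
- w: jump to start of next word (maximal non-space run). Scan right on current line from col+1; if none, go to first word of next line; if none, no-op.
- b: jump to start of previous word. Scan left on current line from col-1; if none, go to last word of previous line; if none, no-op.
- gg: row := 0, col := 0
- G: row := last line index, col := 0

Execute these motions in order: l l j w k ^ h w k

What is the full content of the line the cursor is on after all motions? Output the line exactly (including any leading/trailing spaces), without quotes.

After 1 (l): row=0 col=1 char='o'
After 2 (l): row=0 col=2 char='c'
After 3 (j): row=1 col=2 char='r'
After 4 (w): row=1 col=6 char='s'
After 5 (k): row=0 col=6 char='n'
After 6 (^): row=0 col=0 char='r'
After 7 (h): row=0 col=0 char='r'
After 8 (w): row=0 col=6 char='n'
After 9 (k): row=0 col=6 char='n'

Answer: rock  nine snow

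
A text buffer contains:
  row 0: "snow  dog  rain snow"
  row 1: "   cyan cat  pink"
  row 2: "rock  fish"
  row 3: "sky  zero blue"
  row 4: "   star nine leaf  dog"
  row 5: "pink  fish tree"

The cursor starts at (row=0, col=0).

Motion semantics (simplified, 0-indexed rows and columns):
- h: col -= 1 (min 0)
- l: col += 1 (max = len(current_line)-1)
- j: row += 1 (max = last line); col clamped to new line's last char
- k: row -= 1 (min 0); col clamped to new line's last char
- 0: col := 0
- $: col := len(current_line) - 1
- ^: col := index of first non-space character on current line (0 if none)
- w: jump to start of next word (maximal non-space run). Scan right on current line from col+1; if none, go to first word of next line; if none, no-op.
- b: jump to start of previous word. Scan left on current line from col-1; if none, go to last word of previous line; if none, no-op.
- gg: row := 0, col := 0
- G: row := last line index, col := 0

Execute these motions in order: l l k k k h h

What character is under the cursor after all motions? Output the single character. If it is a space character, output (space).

Answer: s

Derivation:
After 1 (l): row=0 col=1 char='n'
After 2 (l): row=0 col=2 char='o'
After 3 (k): row=0 col=2 char='o'
After 4 (k): row=0 col=2 char='o'
After 5 (k): row=0 col=2 char='o'
After 6 (h): row=0 col=1 char='n'
After 7 (h): row=0 col=0 char='s'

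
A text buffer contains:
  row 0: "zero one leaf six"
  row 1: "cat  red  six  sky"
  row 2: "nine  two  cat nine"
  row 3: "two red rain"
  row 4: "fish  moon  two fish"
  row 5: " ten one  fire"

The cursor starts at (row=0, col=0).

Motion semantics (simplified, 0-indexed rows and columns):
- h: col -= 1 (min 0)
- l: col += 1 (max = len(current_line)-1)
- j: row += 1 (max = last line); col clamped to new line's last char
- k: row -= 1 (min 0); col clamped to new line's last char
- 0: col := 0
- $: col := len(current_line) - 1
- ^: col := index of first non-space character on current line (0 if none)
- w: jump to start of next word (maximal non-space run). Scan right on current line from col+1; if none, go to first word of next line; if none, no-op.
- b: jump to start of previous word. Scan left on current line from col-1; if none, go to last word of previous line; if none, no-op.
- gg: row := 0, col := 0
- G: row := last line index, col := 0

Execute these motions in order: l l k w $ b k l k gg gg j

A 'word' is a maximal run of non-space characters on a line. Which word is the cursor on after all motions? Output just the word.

After 1 (l): row=0 col=1 char='e'
After 2 (l): row=0 col=2 char='r'
After 3 (k): row=0 col=2 char='r'
After 4 (w): row=0 col=5 char='o'
After 5 ($): row=0 col=16 char='x'
After 6 (b): row=0 col=14 char='s'
After 7 (k): row=0 col=14 char='s'
After 8 (l): row=0 col=15 char='i'
After 9 (k): row=0 col=15 char='i'
After 10 (gg): row=0 col=0 char='z'
After 11 (gg): row=0 col=0 char='z'
After 12 (j): row=1 col=0 char='c'

Answer: cat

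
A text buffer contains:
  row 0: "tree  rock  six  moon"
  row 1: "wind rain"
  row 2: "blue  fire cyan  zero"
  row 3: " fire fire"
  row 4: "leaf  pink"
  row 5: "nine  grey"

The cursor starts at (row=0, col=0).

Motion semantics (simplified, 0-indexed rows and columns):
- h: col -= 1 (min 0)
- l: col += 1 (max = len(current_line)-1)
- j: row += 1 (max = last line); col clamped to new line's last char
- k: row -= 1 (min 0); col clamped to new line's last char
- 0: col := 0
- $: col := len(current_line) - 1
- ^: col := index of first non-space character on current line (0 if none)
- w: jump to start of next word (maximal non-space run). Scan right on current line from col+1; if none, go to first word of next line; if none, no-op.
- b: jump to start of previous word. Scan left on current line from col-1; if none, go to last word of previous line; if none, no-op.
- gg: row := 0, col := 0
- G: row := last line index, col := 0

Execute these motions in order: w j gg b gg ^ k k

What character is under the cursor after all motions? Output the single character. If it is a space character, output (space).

Answer: t

Derivation:
After 1 (w): row=0 col=6 char='r'
After 2 (j): row=1 col=6 char='a'
After 3 (gg): row=0 col=0 char='t'
After 4 (b): row=0 col=0 char='t'
After 5 (gg): row=0 col=0 char='t'
After 6 (^): row=0 col=0 char='t'
After 7 (k): row=0 col=0 char='t'
After 8 (k): row=0 col=0 char='t'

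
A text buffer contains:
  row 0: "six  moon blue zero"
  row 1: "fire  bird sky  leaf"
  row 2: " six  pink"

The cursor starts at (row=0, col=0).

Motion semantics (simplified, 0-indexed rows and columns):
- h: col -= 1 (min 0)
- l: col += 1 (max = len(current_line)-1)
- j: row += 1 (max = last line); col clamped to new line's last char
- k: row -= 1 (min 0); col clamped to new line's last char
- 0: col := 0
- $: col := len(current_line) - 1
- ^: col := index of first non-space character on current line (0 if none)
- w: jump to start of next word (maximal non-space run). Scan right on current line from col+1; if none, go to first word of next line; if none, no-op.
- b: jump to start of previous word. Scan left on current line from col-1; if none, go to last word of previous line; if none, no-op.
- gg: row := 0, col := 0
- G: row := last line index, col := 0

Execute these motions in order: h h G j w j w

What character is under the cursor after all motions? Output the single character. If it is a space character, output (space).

After 1 (h): row=0 col=0 char='s'
After 2 (h): row=0 col=0 char='s'
After 3 (G): row=2 col=0 char='_'
After 4 (j): row=2 col=0 char='_'
After 5 (w): row=2 col=1 char='s'
After 6 (j): row=2 col=1 char='s'
After 7 (w): row=2 col=6 char='p'

Answer: p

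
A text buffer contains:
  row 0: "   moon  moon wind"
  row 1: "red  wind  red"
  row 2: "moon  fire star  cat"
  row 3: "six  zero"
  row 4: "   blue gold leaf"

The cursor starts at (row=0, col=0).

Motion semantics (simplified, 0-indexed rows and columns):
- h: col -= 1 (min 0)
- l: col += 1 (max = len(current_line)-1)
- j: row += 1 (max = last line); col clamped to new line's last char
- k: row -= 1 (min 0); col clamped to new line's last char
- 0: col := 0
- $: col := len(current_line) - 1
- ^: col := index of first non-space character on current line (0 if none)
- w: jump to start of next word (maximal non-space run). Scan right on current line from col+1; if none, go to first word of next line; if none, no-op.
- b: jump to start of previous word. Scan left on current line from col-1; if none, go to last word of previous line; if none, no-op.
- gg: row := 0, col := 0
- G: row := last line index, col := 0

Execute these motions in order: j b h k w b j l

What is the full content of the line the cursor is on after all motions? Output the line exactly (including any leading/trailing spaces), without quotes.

Answer: red  wind  red

Derivation:
After 1 (j): row=1 col=0 char='r'
After 2 (b): row=0 col=14 char='w'
After 3 (h): row=0 col=13 char='_'
After 4 (k): row=0 col=13 char='_'
After 5 (w): row=0 col=14 char='w'
After 6 (b): row=0 col=9 char='m'
After 7 (j): row=1 col=9 char='_'
After 8 (l): row=1 col=10 char='_'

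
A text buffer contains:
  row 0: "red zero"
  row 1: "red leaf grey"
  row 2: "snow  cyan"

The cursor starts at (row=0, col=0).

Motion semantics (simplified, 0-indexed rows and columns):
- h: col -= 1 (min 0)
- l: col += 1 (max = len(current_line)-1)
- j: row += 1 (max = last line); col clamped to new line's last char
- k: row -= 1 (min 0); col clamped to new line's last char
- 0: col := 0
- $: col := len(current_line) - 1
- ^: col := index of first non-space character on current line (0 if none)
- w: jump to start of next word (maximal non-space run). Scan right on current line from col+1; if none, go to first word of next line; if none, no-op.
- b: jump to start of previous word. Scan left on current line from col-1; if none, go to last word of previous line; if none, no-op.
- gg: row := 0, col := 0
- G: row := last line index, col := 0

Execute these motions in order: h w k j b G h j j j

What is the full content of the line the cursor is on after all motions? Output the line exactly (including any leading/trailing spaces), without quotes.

After 1 (h): row=0 col=0 char='r'
After 2 (w): row=0 col=4 char='z'
After 3 (k): row=0 col=4 char='z'
After 4 (j): row=1 col=4 char='l'
After 5 (b): row=1 col=0 char='r'
After 6 (G): row=2 col=0 char='s'
After 7 (h): row=2 col=0 char='s'
After 8 (j): row=2 col=0 char='s'
After 9 (j): row=2 col=0 char='s'
After 10 (j): row=2 col=0 char='s'

Answer: snow  cyan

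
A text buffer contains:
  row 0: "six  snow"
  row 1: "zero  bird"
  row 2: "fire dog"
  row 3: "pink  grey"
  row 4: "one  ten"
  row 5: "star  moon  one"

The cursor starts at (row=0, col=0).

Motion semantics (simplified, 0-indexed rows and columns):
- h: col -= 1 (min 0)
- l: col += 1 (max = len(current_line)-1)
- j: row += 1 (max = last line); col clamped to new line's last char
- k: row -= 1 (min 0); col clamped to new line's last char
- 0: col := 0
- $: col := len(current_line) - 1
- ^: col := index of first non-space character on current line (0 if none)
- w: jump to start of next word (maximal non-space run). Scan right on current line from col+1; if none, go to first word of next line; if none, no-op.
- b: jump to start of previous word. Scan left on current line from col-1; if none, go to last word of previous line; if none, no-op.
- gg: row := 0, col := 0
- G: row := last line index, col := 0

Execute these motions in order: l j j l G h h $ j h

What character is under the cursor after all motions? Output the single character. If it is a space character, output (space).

Answer: n

Derivation:
After 1 (l): row=0 col=1 char='i'
After 2 (j): row=1 col=1 char='e'
After 3 (j): row=2 col=1 char='i'
After 4 (l): row=2 col=2 char='r'
After 5 (G): row=5 col=0 char='s'
After 6 (h): row=5 col=0 char='s'
After 7 (h): row=5 col=0 char='s'
After 8 ($): row=5 col=14 char='e'
After 9 (j): row=5 col=14 char='e'
After 10 (h): row=5 col=13 char='n'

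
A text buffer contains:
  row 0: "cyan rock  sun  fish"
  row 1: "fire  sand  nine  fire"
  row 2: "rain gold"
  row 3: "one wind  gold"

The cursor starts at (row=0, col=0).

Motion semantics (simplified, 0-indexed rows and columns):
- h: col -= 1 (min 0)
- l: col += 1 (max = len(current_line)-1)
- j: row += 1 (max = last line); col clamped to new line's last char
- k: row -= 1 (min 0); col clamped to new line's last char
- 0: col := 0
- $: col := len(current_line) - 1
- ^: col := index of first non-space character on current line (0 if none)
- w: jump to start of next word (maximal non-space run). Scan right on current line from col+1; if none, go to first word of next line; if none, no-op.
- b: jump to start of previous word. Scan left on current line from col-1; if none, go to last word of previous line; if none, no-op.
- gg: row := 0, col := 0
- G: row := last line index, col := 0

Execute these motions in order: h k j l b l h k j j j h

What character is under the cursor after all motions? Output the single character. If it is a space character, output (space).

After 1 (h): row=0 col=0 char='c'
After 2 (k): row=0 col=0 char='c'
After 3 (j): row=1 col=0 char='f'
After 4 (l): row=1 col=1 char='i'
After 5 (b): row=1 col=0 char='f'
After 6 (l): row=1 col=1 char='i'
After 7 (h): row=1 col=0 char='f'
After 8 (k): row=0 col=0 char='c'
After 9 (j): row=1 col=0 char='f'
After 10 (j): row=2 col=0 char='r'
After 11 (j): row=3 col=0 char='o'
After 12 (h): row=3 col=0 char='o'

Answer: o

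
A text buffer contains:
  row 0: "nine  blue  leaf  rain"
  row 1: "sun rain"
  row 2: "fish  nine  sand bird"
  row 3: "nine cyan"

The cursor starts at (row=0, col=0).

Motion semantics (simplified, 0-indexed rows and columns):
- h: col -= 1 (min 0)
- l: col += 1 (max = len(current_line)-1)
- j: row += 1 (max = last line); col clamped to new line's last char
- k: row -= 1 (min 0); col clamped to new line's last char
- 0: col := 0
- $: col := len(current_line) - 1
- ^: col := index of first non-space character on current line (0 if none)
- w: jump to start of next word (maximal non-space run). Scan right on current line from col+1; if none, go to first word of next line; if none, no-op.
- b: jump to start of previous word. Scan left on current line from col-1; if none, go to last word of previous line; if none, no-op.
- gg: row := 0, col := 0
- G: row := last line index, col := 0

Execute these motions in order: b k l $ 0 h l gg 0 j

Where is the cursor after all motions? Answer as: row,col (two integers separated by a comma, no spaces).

Answer: 1,0

Derivation:
After 1 (b): row=0 col=0 char='n'
After 2 (k): row=0 col=0 char='n'
After 3 (l): row=0 col=1 char='i'
After 4 ($): row=0 col=21 char='n'
After 5 (0): row=0 col=0 char='n'
After 6 (h): row=0 col=0 char='n'
After 7 (l): row=0 col=1 char='i'
After 8 (gg): row=0 col=0 char='n'
After 9 (0): row=0 col=0 char='n'
After 10 (j): row=1 col=0 char='s'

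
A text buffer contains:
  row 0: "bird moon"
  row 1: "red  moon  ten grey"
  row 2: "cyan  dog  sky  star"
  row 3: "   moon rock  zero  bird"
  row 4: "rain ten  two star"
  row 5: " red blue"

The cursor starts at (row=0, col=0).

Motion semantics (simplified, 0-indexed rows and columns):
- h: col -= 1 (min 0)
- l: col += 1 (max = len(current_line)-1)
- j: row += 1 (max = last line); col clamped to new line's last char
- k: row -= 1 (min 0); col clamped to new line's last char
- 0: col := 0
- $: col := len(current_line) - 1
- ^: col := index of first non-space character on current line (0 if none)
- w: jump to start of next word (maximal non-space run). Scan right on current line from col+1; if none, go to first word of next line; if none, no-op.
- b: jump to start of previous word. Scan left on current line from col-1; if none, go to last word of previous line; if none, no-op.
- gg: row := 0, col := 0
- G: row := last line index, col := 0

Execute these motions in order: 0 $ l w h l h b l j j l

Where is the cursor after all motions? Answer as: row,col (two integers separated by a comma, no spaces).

After 1 (0): row=0 col=0 char='b'
After 2 ($): row=0 col=8 char='n'
After 3 (l): row=0 col=8 char='n'
After 4 (w): row=1 col=0 char='r'
After 5 (h): row=1 col=0 char='r'
After 6 (l): row=1 col=1 char='e'
After 7 (h): row=1 col=0 char='r'
After 8 (b): row=0 col=5 char='m'
After 9 (l): row=0 col=6 char='o'
After 10 (j): row=1 col=6 char='o'
After 11 (j): row=2 col=6 char='d'
After 12 (l): row=2 col=7 char='o'

Answer: 2,7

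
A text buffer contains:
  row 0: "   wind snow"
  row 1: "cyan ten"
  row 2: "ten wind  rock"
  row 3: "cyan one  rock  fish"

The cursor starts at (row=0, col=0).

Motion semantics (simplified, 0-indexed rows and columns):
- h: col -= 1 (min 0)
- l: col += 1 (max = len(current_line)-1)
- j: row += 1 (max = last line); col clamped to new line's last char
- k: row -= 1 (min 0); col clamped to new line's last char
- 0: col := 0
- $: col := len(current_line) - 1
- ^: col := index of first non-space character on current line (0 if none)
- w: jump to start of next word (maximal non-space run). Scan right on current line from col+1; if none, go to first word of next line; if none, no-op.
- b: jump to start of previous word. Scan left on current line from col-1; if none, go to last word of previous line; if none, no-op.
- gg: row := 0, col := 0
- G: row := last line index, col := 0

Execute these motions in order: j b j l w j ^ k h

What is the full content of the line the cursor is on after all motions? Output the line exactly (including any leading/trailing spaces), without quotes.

After 1 (j): row=1 col=0 char='c'
After 2 (b): row=0 col=8 char='s'
After 3 (j): row=1 col=7 char='n'
After 4 (l): row=1 col=7 char='n'
After 5 (w): row=2 col=0 char='t'
After 6 (j): row=3 col=0 char='c'
After 7 (^): row=3 col=0 char='c'
After 8 (k): row=2 col=0 char='t'
After 9 (h): row=2 col=0 char='t'

Answer: ten wind  rock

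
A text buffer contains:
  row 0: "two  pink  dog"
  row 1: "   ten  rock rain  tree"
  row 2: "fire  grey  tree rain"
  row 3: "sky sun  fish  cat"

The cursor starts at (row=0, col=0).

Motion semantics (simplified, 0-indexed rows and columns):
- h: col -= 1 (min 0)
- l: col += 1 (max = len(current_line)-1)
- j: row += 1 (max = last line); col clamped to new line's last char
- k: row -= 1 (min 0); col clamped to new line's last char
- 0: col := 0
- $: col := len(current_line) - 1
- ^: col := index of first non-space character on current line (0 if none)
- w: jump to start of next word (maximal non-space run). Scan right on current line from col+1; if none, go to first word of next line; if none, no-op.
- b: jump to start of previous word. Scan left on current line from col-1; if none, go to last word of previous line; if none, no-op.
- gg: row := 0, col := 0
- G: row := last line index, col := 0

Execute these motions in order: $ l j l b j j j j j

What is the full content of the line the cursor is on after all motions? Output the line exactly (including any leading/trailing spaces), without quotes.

After 1 ($): row=0 col=13 char='g'
After 2 (l): row=0 col=13 char='g'
After 3 (j): row=1 col=13 char='r'
After 4 (l): row=1 col=14 char='a'
After 5 (b): row=1 col=13 char='r'
After 6 (j): row=2 col=13 char='r'
After 7 (j): row=3 col=13 char='_'
After 8 (j): row=3 col=13 char='_'
After 9 (j): row=3 col=13 char='_'
After 10 (j): row=3 col=13 char='_'

Answer: sky sun  fish  cat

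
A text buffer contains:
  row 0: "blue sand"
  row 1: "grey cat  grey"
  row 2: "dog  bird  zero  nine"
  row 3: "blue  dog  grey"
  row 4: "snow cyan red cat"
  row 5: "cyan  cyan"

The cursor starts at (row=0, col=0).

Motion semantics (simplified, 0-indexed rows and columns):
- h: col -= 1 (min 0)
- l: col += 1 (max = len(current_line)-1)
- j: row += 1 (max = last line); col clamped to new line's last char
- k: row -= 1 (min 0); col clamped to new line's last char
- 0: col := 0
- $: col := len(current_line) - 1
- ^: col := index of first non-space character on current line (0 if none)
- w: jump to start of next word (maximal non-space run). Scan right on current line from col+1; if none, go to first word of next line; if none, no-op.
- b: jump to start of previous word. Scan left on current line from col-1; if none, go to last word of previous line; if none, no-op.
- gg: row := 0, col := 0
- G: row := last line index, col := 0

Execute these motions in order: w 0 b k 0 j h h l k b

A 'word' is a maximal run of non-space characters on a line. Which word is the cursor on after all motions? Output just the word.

Answer: blue

Derivation:
After 1 (w): row=0 col=5 char='s'
After 2 (0): row=0 col=0 char='b'
After 3 (b): row=0 col=0 char='b'
After 4 (k): row=0 col=0 char='b'
After 5 (0): row=0 col=0 char='b'
After 6 (j): row=1 col=0 char='g'
After 7 (h): row=1 col=0 char='g'
After 8 (h): row=1 col=0 char='g'
After 9 (l): row=1 col=1 char='r'
After 10 (k): row=0 col=1 char='l'
After 11 (b): row=0 col=0 char='b'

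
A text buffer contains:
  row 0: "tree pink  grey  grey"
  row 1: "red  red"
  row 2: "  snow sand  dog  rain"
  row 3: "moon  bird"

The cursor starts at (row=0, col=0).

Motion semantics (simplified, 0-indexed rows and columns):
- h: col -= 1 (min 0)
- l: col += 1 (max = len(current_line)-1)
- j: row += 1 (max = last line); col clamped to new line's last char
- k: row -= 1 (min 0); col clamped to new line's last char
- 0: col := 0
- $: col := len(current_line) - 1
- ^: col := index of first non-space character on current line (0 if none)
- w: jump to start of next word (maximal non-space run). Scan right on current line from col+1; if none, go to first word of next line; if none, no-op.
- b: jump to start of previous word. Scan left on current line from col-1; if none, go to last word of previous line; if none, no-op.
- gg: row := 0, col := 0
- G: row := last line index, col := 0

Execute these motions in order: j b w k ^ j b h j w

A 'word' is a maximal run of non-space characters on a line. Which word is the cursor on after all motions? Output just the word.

Answer: snow

Derivation:
After 1 (j): row=1 col=0 char='r'
After 2 (b): row=0 col=17 char='g'
After 3 (w): row=1 col=0 char='r'
After 4 (k): row=0 col=0 char='t'
After 5 (^): row=0 col=0 char='t'
After 6 (j): row=1 col=0 char='r'
After 7 (b): row=0 col=17 char='g'
After 8 (h): row=0 col=16 char='_'
After 9 (j): row=1 col=7 char='d'
After 10 (w): row=2 col=2 char='s'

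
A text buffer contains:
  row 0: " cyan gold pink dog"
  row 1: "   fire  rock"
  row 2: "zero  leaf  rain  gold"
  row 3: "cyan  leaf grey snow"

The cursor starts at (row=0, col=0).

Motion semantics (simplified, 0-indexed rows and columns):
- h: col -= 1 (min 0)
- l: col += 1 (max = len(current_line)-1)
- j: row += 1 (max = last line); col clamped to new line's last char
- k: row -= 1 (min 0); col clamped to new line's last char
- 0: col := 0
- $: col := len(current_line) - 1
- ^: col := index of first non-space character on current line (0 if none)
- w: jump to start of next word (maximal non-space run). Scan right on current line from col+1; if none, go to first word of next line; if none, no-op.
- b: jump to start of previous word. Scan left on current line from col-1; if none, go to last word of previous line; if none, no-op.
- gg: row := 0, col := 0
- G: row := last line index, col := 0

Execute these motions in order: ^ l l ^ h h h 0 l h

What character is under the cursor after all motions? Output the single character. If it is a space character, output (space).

Answer: (space)

Derivation:
After 1 (^): row=0 col=1 char='c'
After 2 (l): row=0 col=2 char='y'
After 3 (l): row=0 col=3 char='a'
After 4 (^): row=0 col=1 char='c'
After 5 (h): row=0 col=0 char='_'
After 6 (h): row=0 col=0 char='_'
After 7 (h): row=0 col=0 char='_'
After 8 (0): row=0 col=0 char='_'
After 9 (l): row=0 col=1 char='c'
After 10 (h): row=0 col=0 char='_'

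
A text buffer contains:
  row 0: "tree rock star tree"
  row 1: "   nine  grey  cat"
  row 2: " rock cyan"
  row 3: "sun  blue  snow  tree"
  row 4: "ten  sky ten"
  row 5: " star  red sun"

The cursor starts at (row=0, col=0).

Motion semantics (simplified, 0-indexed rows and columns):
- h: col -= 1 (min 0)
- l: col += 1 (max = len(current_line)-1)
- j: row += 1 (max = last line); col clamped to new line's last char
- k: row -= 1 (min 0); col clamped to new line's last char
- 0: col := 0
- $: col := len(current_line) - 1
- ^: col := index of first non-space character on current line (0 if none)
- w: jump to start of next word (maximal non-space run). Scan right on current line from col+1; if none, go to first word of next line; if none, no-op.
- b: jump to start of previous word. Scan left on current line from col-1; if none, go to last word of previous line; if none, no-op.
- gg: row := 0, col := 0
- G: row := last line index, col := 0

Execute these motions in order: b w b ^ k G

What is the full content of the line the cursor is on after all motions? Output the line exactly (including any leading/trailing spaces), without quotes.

Answer:  star  red sun

Derivation:
After 1 (b): row=0 col=0 char='t'
After 2 (w): row=0 col=5 char='r'
After 3 (b): row=0 col=0 char='t'
After 4 (^): row=0 col=0 char='t'
After 5 (k): row=0 col=0 char='t'
After 6 (G): row=5 col=0 char='_'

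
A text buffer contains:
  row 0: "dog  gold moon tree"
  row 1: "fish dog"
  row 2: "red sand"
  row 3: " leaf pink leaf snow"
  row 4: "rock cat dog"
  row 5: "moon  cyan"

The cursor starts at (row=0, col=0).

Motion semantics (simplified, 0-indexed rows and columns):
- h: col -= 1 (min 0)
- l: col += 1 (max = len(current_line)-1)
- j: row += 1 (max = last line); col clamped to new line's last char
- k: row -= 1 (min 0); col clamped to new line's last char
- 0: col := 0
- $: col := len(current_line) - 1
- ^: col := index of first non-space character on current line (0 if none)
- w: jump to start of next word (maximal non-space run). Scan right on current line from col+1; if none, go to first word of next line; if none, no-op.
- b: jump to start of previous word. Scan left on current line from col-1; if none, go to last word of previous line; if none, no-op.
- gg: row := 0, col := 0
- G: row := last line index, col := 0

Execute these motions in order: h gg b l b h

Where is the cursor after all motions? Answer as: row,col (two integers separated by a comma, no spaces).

Answer: 0,0

Derivation:
After 1 (h): row=0 col=0 char='d'
After 2 (gg): row=0 col=0 char='d'
After 3 (b): row=0 col=0 char='d'
After 4 (l): row=0 col=1 char='o'
After 5 (b): row=0 col=0 char='d'
After 6 (h): row=0 col=0 char='d'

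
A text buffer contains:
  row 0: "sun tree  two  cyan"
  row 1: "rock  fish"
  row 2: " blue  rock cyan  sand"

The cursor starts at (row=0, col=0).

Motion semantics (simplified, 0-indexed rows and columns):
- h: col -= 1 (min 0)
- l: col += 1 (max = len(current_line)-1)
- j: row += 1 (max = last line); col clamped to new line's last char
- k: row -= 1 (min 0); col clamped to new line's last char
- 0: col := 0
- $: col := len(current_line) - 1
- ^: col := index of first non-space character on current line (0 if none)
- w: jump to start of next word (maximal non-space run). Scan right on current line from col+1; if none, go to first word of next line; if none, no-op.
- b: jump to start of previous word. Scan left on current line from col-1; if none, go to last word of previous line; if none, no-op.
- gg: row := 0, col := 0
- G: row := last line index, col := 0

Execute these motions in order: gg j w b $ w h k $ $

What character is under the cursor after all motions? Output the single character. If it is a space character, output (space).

Answer: h

Derivation:
After 1 (gg): row=0 col=0 char='s'
After 2 (j): row=1 col=0 char='r'
After 3 (w): row=1 col=6 char='f'
After 4 (b): row=1 col=0 char='r'
After 5 ($): row=1 col=9 char='h'
After 6 (w): row=2 col=1 char='b'
After 7 (h): row=2 col=0 char='_'
After 8 (k): row=1 col=0 char='r'
After 9 ($): row=1 col=9 char='h'
After 10 ($): row=1 col=9 char='h'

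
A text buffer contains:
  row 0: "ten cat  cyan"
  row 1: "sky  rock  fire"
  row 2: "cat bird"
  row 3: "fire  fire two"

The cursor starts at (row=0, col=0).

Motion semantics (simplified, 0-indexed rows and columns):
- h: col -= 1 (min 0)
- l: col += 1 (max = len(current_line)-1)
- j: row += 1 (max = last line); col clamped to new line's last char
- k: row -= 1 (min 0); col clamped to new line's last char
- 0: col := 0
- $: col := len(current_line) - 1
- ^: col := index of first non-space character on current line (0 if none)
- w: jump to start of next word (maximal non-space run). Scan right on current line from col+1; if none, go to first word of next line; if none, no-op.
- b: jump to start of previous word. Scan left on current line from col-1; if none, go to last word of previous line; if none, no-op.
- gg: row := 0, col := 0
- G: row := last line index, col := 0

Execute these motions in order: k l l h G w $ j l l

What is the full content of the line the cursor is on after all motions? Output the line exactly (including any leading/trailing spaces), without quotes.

After 1 (k): row=0 col=0 char='t'
After 2 (l): row=0 col=1 char='e'
After 3 (l): row=0 col=2 char='n'
After 4 (h): row=0 col=1 char='e'
After 5 (G): row=3 col=0 char='f'
After 6 (w): row=3 col=6 char='f'
After 7 ($): row=3 col=13 char='o'
After 8 (j): row=3 col=13 char='o'
After 9 (l): row=3 col=13 char='o'
After 10 (l): row=3 col=13 char='o'

Answer: fire  fire two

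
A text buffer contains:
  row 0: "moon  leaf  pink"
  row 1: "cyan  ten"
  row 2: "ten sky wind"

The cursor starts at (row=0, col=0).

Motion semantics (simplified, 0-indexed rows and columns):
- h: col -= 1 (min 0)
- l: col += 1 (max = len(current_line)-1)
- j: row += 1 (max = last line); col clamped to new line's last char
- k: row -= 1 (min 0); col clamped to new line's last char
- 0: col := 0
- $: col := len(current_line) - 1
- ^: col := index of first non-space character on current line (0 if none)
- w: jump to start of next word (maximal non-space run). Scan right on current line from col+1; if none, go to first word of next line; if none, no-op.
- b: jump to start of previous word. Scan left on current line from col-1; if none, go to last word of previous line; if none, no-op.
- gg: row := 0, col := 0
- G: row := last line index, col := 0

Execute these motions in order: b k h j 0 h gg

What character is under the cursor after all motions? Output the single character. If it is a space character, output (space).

After 1 (b): row=0 col=0 char='m'
After 2 (k): row=0 col=0 char='m'
After 3 (h): row=0 col=0 char='m'
After 4 (j): row=1 col=0 char='c'
After 5 (0): row=1 col=0 char='c'
After 6 (h): row=1 col=0 char='c'
After 7 (gg): row=0 col=0 char='m'

Answer: m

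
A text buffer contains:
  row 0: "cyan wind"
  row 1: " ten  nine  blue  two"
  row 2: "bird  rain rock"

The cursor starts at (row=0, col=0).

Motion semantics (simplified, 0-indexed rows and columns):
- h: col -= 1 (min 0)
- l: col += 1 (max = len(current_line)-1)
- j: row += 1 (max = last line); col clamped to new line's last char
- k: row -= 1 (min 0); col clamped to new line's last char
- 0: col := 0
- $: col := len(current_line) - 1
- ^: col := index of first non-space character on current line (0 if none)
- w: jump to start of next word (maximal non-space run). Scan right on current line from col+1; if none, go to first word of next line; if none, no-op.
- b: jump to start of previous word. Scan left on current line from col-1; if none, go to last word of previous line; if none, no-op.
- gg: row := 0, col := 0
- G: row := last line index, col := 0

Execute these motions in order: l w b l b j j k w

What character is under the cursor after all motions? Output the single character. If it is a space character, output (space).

After 1 (l): row=0 col=1 char='y'
After 2 (w): row=0 col=5 char='w'
After 3 (b): row=0 col=0 char='c'
After 4 (l): row=0 col=1 char='y'
After 5 (b): row=0 col=0 char='c'
After 6 (j): row=1 col=0 char='_'
After 7 (j): row=2 col=0 char='b'
After 8 (k): row=1 col=0 char='_'
After 9 (w): row=1 col=1 char='t'

Answer: t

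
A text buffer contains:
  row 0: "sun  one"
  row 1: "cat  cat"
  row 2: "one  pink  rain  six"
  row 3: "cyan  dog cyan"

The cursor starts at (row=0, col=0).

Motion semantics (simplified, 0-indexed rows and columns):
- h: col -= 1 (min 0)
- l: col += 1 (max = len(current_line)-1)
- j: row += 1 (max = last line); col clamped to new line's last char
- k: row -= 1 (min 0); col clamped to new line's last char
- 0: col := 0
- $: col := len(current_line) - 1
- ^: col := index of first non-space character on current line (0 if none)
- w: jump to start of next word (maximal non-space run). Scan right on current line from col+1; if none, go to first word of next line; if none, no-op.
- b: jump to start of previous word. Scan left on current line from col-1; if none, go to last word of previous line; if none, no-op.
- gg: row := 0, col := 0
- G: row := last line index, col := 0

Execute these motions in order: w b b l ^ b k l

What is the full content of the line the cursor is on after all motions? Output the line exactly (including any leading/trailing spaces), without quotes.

Answer: sun  one

Derivation:
After 1 (w): row=0 col=5 char='o'
After 2 (b): row=0 col=0 char='s'
After 3 (b): row=0 col=0 char='s'
After 4 (l): row=0 col=1 char='u'
After 5 (^): row=0 col=0 char='s'
After 6 (b): row=0 col=0 char='s'
After 7 (k): row=0 col=0 char='s'
After 8 (l): row=0 col=1 char='u'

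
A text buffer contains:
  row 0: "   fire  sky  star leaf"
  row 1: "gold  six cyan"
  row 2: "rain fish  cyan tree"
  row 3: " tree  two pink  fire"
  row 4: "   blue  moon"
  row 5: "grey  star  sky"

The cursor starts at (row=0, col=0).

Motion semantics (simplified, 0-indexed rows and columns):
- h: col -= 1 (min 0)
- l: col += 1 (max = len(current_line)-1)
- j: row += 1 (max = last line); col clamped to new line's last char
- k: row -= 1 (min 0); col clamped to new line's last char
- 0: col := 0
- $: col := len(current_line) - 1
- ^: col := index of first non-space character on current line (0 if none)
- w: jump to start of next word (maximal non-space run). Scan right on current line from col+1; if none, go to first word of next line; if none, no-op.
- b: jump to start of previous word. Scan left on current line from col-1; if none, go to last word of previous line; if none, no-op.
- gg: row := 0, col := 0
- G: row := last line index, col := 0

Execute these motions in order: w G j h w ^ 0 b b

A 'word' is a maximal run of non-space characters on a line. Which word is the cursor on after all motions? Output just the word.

Answer: blue

Derivation:
After 1 (w): row=0 col=3 char='f'
After 2 (G): row=5 col=0 char='g'
After 3 (j): row=5 col=0 char='g'
After 4 (h): row=5 col=0 char='g'
After 5 (w): row=5 col=6 char='s'
After 6 (^): row=5 col=0 char='g'
After 7 (0): row=5 col=0 char='g'
After 8 (b): row=4 col=9 char='m'
After 9 (b): row=4 col=3 char='b'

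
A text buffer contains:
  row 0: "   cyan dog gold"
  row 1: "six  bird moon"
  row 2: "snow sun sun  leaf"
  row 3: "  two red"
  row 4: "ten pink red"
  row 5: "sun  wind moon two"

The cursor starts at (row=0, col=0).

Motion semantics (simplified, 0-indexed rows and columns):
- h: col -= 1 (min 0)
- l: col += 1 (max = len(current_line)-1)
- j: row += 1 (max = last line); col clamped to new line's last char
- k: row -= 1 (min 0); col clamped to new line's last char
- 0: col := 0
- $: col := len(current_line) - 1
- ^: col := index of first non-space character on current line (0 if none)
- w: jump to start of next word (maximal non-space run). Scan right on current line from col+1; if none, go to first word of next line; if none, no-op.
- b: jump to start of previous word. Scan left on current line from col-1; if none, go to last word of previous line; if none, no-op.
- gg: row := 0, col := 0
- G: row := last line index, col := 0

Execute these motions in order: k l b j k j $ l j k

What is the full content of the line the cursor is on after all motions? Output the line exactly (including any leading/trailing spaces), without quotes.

After 1 (k): row=0 col=0 char='_'
After 2 (l): row=0 col=1 char='_'
After 3 (b): row=0 col=1 char='_'
After 4 (j): row=1 col=1 char='i'
After 5 (k): row=0 col=1 char='_'
After 6 (j): row=1 col=1 char='i'
After 7 ($): row=1 col=13 char='n'
After 8 (l): row=1 col=13 char='n'
After 9 (j): row=2 col=13 char='_'
After 10 (k): row=1 col=13 char='n'

Answer: six  bird moon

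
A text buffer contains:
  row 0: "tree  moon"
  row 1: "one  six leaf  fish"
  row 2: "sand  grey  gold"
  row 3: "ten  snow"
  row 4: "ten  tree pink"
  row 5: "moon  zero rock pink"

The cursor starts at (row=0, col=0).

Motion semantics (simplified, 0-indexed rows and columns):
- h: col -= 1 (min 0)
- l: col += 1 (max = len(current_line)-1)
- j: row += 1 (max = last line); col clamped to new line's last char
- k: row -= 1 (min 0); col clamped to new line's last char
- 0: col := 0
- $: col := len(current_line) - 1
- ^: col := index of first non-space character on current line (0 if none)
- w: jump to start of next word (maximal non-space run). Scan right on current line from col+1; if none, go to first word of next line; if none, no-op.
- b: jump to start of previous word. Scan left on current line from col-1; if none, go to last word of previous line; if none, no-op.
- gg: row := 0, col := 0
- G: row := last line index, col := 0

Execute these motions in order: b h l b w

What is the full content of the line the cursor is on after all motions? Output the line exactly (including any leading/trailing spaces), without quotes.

After 1 (b): row=0 col=0 char='t'
After 2 (h): row=0 col=0 char='t'
After 3 (l): row=0 col=1 char='r'
After 4 (b): row=0 col=0 char='t'
After 5 (w): row=0 col=6 char='m'

Answer: tree  moon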